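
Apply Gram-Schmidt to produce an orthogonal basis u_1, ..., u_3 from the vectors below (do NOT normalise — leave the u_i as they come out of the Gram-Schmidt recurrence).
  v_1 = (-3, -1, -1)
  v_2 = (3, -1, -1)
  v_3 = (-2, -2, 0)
Orthogonal basis:
  u_1 = (-3, -1, -1)
  u_2 = (12/11, -18/11, -18/11)
  u_3 = (0, -1, 1)

Apply the Gram-Schmidt recurrence
  u_1 = v_1
  u_i = v_i − Σ_{j<i} ((v_i · u_j) / (u_j · u_j)) · u_j.

Step by step this gives:
  u_1 = (-3, -1, -1)
  u_2 = (12/11, -18/11, -18/11)
  u_3 = (0, -1, 1)

Orthogonality check:
  u_2 · u_1 = 0 (should be 0)
  u_3 · u_1 = 0 (should be 0)
  u_3 · u_2 = 0 (should be 0)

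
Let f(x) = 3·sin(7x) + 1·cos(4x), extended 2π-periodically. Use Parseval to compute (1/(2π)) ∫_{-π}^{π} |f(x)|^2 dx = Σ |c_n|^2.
Σ |c_n|^2 = 5

Expand |f|^2 and use orthogonality of {sin(nx), cos(mx)} on [-π, π]:
  ∫_{-π}^{π} sin(nx)^2 dx = π, ∫ cos(mx)^2 dx = π, and cross terms integrate to 0.
So ∫_{-π}^{π} f(x)^2 dx = 3^2 · π + 1^2 · π = (9 + 1)π.
Divide by 2π: (9 + 1)/2 = 5.
By Parseval, this equals Σ |c_n|^2.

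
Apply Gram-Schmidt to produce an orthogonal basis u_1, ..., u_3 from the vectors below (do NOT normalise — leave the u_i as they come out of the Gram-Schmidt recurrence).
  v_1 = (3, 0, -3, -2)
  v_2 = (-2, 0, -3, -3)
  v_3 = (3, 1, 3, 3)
Orthogonal basis:
  u_1 = (3, 0, -3, -2)
  u_2 = (-71/22, 0, -39/22, -24/11)
  u_3 = (9/403, 1, 3/31, -45/403)

Apply the Gram-Schmidt recurrence
  u_1 = v_1
  u_i = v_i − Σ_{j<i} ((v_i · u_j) / (u_j · u_j)) · u_j.

Step by step this gives:
  u_1 = (3, 0, -3, -2)
  u_2 = (-71/22, 0, -39/22, -24/11)
  u_3 = (9/403, 1, 3/31, -45/403)

Orthogonality check:
  u_2 · u_1 = 0 (should be 0)
  u_3 · u_1 = 0 (should be 0)
  u_3 · u_2 = 0 (should be 0)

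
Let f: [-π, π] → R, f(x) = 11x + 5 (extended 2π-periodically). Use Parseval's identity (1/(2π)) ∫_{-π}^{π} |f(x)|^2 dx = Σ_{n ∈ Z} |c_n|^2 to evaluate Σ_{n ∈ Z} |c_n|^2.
Σ |c_n|^2 = 121π^2/3 + 25

Expand and integrate term by term over [-π, π]:
  ∫ (11x)^2 dx = 121·(2π^3/3); ∫ 2·11·(5)·x dx = 0 (odd integrand); ∫ 5^2 dx = 25·2π.
So (1/(2π)) ∫_{-π}^{π} (11x + 5)^2 dx = 121π^2/3 + 25 = 121π^2/3 + 25.
Parseval ⇒ Σ |c_n|^2 = 121π^2/3 + 25.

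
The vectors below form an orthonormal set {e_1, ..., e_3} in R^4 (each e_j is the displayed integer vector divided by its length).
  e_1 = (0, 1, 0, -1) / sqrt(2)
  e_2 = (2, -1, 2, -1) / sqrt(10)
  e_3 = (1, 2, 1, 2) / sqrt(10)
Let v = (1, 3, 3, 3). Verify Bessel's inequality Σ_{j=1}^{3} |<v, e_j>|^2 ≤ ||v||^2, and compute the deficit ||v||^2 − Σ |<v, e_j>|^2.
Σ |<v, e_j>|^2 = 26; ||v||^2 = 28; deficit = 2

Write each e_j = u_j / sqrt(<u_j, u_j>) where u_j is the displayed integer vector. Then <v, e_j> = <v, u_j> / sqrt(<u_j, u_j>), so |<v, e_j>|^2 = <v, u_j>^2 / <u_j, u_j>.
Coefficients: <v, e_1> = 0/sqrt(2), <v, e_2> = 2/sqrt(10), <v, e_3> = 16/sqrt(10).
Square and sum: Σ |<v, e_j>|^2 = 26.
Compute ||v||^2 = v·v = 28.
Deficit = 28 − 26 = 2 ≥ 0, confirming Bessel's inequality. (The deficit equals ||v − Σ <v,e_j> e_j||^2, the squared distance from v to span{e_j}.)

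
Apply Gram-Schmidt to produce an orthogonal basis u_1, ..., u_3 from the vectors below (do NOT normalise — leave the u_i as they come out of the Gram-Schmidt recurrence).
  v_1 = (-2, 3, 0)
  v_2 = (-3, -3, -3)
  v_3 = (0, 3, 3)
Orthogonal basis:
  u_1 = (-2, 3, 0)
  u_2 = (-45/13, -30/13, -3)
  u_3 = (-27/38, -9/19, 45/38)

Apply the Gram-Schmidt recurrence
  u_1 = v_1
  u_i = v_i − Σ_{j<i} ((v_i · u_j) / (u_j · u_j)) · u_j.

Step by step this gives:
  u_1 = (-2, 3, 0)
  u_2 = (-45/13, -30/13, -3)
  u_3 = (-27/38, -9/19, 45/38)

Orthogonality check:
  u_2 · u_1 = 0 (should be 0)
  u_3 · u_1 = 0 (should be 0)
  u_3 · u_2 = 0 (should be 0)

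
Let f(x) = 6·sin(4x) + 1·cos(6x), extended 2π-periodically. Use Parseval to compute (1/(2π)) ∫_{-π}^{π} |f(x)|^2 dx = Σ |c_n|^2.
Σ |c_n|^2 = 37/2

Expand |f|^2 and use orthogonality of {sin(nx), cos(mx)} on [-π, π]:
  ∫_{-π}^{π} sin(nx)^2 dx = π, ∫ cos(mx)^2 dx = π, and cross terms integrate to 0.
So ∫_{-π}^{π} f(x)^2 dx = 6^2 · π + 1^2 · π = (36 + 1)π.
Divide by 2π: (36 + 1)/2 = 37/2.
By Parseval, this equals Σ |c_n|^2.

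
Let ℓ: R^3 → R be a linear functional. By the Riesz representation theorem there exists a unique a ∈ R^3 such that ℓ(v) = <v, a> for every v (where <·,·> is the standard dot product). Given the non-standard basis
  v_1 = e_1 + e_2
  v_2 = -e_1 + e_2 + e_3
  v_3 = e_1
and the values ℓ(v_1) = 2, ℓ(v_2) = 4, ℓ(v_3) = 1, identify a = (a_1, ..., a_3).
a = (1, 1, 4)

Write a = (a_1, ..., a_3) in the standard basis. For each basis vector v_i, ℓ(v_i) = <v_i, a> is a linear equation in the a_j's. Collect the n equations into a matrix system V a = ℓ, where row i of V is v_i (expressed in the standard basis). Since V is invertible (lower-triangular with 1s on the diagonal, up to permutation), solve by back-substitution:
  V =
[[1, 1, 0],
 [-1, 1, 1],
 [1, 0, 0]]
  V a = (2, 4, 1)
Solving gives a = (1, 1, 4).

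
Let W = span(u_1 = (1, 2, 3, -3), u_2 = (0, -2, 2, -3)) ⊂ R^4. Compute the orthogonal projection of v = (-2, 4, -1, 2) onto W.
proj_W(v) = (25/54, 92/27, -59/54, 7/3)

Set up U = [u_1 | ... | u_2] ∈ R^(4×2). The projector onto W = col(U) is P = U (U^T U)^(-1) U^T.
Compute U^T U =
  [23, 11]
  [11, 17],
and U^T v = (-3, -16).
Solve U^T U · c = U^T v for the coefficients: c = (25/54, -67/54). The projection is proj_W(v) = U c.
Check: (v - proj_W(v)) · u_1 = 0  (should be 0).
Check: (v - proj_W(v)) · u_2 = 0  (should be 0).
Result: proj_W(v) = (25/54, 92/27, -59/54, 7/3).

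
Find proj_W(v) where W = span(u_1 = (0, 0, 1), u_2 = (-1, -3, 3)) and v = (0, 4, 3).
proj_W(v) = (6/5, 18/5, 3)

Set up U = [u_1 | ... | u_2] ∈ R^(3×2). The projector onto W = col(U) is P = U (U^T U)^(-1) U^T.
Compute U^T U =
  [1, 3]
  [3, 19],
and U^T v = (3, -3).
Solve U^T U · c = U^T v for the coefficients: c = (33/5, -6/5). The projection is proj_W(v) = U c.
Check: (v - proj_W(v)) · u_1 = 0  (should be 0).
Check: (v - proj_W(v)) · u_2 = 0  (should be 0).
Result: proj_W(v) = (6/5, 18/5, 3).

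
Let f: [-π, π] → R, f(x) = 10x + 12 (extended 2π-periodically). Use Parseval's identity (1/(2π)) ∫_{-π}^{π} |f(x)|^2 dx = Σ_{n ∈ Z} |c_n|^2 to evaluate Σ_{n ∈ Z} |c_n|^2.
Σ |c_n|^2 = 100π^2/3 + 144

Expand and integrate term by term over [-π, π]:
  ∫ (10x)^2 dx = 100·(2π^3/3); ∫ 2·10·(12)·x dx = 0 (odd integrand); ∫ 12^2 dx = 144·2π.
So (1/(2π)) ∫_{-π}^{π} (10x + 12)^2 dx = 100π^2/3 + 144 = 100π^2/3 + 144.
Parseval ⇒ Σ |c_n|^2 = 100π^2/3 + 144.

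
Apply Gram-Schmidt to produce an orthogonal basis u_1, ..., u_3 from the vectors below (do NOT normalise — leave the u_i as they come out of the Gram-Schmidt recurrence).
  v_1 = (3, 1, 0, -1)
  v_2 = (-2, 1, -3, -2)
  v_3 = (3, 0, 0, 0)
Orthogonal basis:
  u_1 = (3, 1, 0, -1)
  u_2 = (-13/11, 14/11, -3, -25/11)
  u_3 = (19/63, -5/9, -13/21, 22/63)

Apply the Gram-Schmidt recurrence
  u_1 = v_1
  u_i = v_i − Σ_{j<i} ((v_i · u_j) / (u_j · u_j)) · u_j.

Step by step this gives:
  u_1 = (3, 1, 0, -1)
  u_2 = (-13/11, 14/11, -3, -25/11)
  u_3 = (19/63, -5/9, -13/21, 22/63)

Orthogonality check:
  u_2 · u_1 = 0 (should be 0)
  u_3 · u_1 = 0 (should be 0)
  u_3 · u_2 = 0 (should be 0)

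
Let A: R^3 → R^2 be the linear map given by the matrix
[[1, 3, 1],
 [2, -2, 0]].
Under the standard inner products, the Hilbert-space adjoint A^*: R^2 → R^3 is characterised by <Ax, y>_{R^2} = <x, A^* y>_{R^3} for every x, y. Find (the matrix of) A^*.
A^* = A^T =
[[1, 2],
 [3, -2],
 [1, 0]]

For real matrices with standard dot products, the defining identity <Ax, y> = <x, A^* y> gives (Ax)^T y = x^T (A^*) y, i.e. x^T A^T y = x^T (A^*) y. Since this holds for all x, y, we must have A^* = A^T. Therefore
A^* =
[[1, 2],
 [3, -2],
 [1, 0]].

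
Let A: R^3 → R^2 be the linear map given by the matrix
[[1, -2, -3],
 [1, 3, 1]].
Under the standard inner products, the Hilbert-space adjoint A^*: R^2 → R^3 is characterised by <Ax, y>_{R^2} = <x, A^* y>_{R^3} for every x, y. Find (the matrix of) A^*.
A^* = A^T =
[[1, 1],
 [-2, 3],
 [-3, 1]]

For real matrices with standard dot products, the defining identity <Ax, y> = <x, A^* y> gives (Ax)^T y = x^T (A^*) y, i.e. x^T A^T y = x^T (A^*) y. Since this holds for all x, y, we must have A^* = A^T. Therefore
A^* =
[[1, 1],
 [-2, 3],
 [-3, 1]].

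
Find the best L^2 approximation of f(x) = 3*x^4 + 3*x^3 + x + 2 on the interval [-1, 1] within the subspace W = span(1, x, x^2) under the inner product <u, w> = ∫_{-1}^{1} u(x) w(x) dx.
g(x) = 18*x^2/7 + 14*x/5 + 61/35

The best approximation g ∈ W is the orthogonal projection of f onto W. Writing g = a_0 + a_1 x + a_2 x^2, the coefficients solve the normal equations G · a = b where
  G_{ij} = <φ_i, φ_j> and b_i = <f, φ_i>, with φ_0 = 1, φ_1 = x, φ_2 = x^2.
G =
  [2, 0, 2/3]
  [0, 2/3, 0]
  [2/3, 0, 2/5],
b = (26/5, 28/15, 46/21).
Solving gives a_0 = 61/35, a_1 = 14/5, a_2 = 18/7, so
  g(x) = 18*x^2/7 + 14*x/5 + 61/35.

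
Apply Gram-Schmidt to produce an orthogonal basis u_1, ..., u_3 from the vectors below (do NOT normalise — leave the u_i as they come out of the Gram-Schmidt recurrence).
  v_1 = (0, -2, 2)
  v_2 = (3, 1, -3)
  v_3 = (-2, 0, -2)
Orthogonal basis:
  u_1 = (0, -2, 2)
  u_2 = (3, -1, -1)
  u_3 = (-10/11, -15/11, -15/11)

Apply the Gram-Schmidt recurrence
  u_1 = v_1
  u_i = v_i − Σ_{j<i} ((v_i · u_j) / (u_j · u_j)) · u_j.

Step by step this gives:
  u_1 = (0, -2, 2)
  u_2 = (3, -1, -1)
  u_3 = (-10/11, -15/11, -15/11)

Orthogonality check:
  u_2 · u_1 = 0 (should be 0)
  u_3 · u_1 = 0 (should be 0)
  u_3 · u_2 = 0 (should be 0)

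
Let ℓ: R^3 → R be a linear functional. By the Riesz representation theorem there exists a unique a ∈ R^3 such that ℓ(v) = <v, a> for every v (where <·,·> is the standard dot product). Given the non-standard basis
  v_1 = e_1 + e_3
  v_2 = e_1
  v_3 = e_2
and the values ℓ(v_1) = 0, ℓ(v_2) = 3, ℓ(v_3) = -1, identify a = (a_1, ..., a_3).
a = (3, -1, -3)

Write a = (a_1, ..., a_3) in the standard basis. For each basis vector v_i, ℓ(v_i) = <v_i, a> is a linear equation in the a_j's. Collect the n equations into a matrix system V a = ℓ, where row i of V is v_i (expressed in the standard basis). Since V is invertible (lower-triangular with 1s on the diagonal, up to permutation), solve by back-substitution:
  V =
[[1, 0, 1],
 [1, 0, 0],
 [0, 1, 0]]
  V a = (0, 3, -1)
Solving gives a = (3, -1, -3).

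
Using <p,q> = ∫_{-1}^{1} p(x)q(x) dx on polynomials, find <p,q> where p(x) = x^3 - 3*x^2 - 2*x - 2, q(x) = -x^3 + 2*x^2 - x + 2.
<p,q> = -328/21

Expand the product: p(x)·q(x) = -x^6 + 5*x^5 - 5*x^4 + 3*x^3 - 8*x^2 - 2*x - 4.
∫_{-1}^{1} of each monomial x^k gives [2/(k+1) if k even, 0 if k odd]. Integrating term-by-term (or equivalently evaluating the antiderivative F(x) = -x^7/7 + 5*x^6/6 - x^5 + 3*x^4/4 - 8*x^3/3 - x^2 - 4*x at the endpoints):
  F(1) − F(−1) = -607/84 − (235/28) = -328/21.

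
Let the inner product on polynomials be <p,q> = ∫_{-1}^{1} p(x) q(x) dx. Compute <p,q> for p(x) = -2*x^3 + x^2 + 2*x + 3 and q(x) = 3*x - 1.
<p,q> = -76/15

Expand the product: p(x)·q(x) = -6*x^4 + 5*x^3 + 5*x^2 + 7*x - 3.
∫_{-1}^{1} of each monomial x^k gives [2/(k+1) if k even, 0 if k odd]. Integrating term-by-term (or equivalently evaluating the antiderivative F(x) = -6*x^5/5 + 5*x^4/4 + 5*x^3/3 + 7*x^2/2 - 3*x at the endpoints):
  F(1) − F(−1) = 133/60 − (437/60) = -76/15.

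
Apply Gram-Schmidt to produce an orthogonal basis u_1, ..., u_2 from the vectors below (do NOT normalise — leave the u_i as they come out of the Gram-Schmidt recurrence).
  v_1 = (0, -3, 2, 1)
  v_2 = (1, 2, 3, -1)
Orthogonal basis:
  u_1 = (0, -3, 2, 1)
  u_2 = (1, 25/14, 22/7, -13/14)

Apply the Gram-Schmidt recurrence
  u_1 = v_1
  u_i = v_i − Σ_{j<i} ((v_i · u_j) / (u_j · u_j)) · u_j.

Step by step this gives:
  u_1 = (0, -3, 2, 1)
  u_2 = (1, 25/14, 22/7, -13/14)

Orthogonality check:
  u_2 · u_1 = 0 (should be 0)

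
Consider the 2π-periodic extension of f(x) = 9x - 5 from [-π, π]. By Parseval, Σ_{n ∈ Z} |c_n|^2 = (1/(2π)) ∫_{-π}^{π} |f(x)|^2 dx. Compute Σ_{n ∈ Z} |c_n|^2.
Σ |c_n|^2 = 27π^2 + 25

Expand and integrate term by term over [-π, π]:
  ∫ (9x)^2 dx = 81·(2π^3/3); ∫ 2·9·(-5)·x dx = 0 (odd integrand); ∫ (-5)^2 dx = 25·2π.
So (1/(2π)) ∫_{-π}^{π} (9x - 5)^2 dx = 81π^2/3 + 25 = 27π^2 + 25.
Parseval ⇒ Σ |c_n|^2 = 27π^2 + 25.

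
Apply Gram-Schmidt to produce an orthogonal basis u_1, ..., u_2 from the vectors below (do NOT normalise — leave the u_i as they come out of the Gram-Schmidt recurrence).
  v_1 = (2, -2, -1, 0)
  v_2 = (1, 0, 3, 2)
Orthogonal basis:
  u_1 = (2, -2, -1, 0)
  u_2 = (11/9, -2/9, 26/9, 2)

Apply the Gram-Schmidt recurrence
  u_1 = v_1
  u_i = v_i − Σ_{j<i} ((v_i · u_j) / (u_j · u_j)) · u_j.

Step by step this gives:
  u_1 = (2, -2, -1, 0)
  u_2 = (11/9, -2/9, 26/9, 2)

Orthogonality check:
  u_2 · u_1 = 0 (should be 0)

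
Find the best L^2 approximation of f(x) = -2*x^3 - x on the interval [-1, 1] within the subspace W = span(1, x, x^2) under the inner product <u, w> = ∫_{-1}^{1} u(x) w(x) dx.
g(x) = -11*x/5

The best approximation g ∈ W is the orthogonal projection of f onto W. Writing g = a_0 + a_1 x + a_2 x^2, the coefficients solve the normal equations G · a = b where
  G_{ij} = <φ_i, φ_j> and b_i = <f, φ_i>, with φ_0 = 1, φ_1 = x, φ_2 = x^2.
G =
  [2, 0, 2/3]
  [0, 2/3, 0]
  [2/3, 0, 2/5],
b = (0, -22/15, 0).
Solving gives a_0 = 0, a_1 = -11/5, a_2 = 0, so
  g(x) = -11*x/5.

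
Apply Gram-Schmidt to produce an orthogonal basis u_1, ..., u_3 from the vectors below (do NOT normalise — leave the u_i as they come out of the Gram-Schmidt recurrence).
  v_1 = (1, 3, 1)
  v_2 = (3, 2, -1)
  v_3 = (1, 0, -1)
Orthogonal basis:
  u_1 = (1, 3, 1)
  u_2 = (25/11, -2/11, -19/11)
  u_3 = (-1/9, 4/45, -7/45)

Apply the Gram-Schmidt recurrence
  u_1 = v_1
  u_i = v_i − Σ_{j<i} ((v_i · u_j) / (u_j · u_j)) · u_j.

Step by step this gives:
  u_1 = (1, 3, 1)
  u_2 = (25/11, -2/11, -19/11)
  u_3 = (-1/9, 4/45, -7/45)

Orthogonality check:
  u_2 · u_1 = 0 (should be 0)
  u_3 · u_1 = 0 (should be 0)
  u_3 · u_2 = 0 (should be 0)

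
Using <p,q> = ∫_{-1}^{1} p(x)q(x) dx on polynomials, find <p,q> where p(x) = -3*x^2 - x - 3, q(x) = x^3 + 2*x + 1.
<p,q> = -146/15

Expand the product: p(x)·q(x) = -3*x^5 - x^4 - 9*x^3 - 5*x^2 - 7*x - 3.
∫_{-1}^{1} of each monomial x^k gives [2/(k+1) if k even, 0 if k odd]. Integrating term-by-term (or equivalently evaluating the antiderivative F(x) = -x^6/2 - x^5/5 - 9*x^4/4 - 5*x^3/3 - 7*x^2/2 - 3*x at the endpoints):
  F(1) − F(−1) = -667/60 − (-83/60) = -146/15.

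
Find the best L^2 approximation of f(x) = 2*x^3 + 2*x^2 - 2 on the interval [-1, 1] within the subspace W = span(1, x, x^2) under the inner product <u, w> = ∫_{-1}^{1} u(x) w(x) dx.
g(x) = 2*x^2 + 6*x/5 - 2

The best approximation g ∈ W is the orthogonal projection of f onto W. Writing g = a_0 + a_1 x + a_2 x^2, the coefficients solve the normal equations G · a = b where
  G_{ij} = <φ_i, φ_j> and b_i = <f, φ_i>, with φ_0 = 1, φ_1 = x, φ_2 = x^2.
G =
  [2, 0, 2/3]
  [0, 2/3, 0]
  [2/3, 0, 2/5],
b = (-8/3, 4/5, -8/15).
Solving gives a_0 = -2, a_1 = 6/5, a_2 = 2, so
  g(x) = 2*x^2 + 6*x/5 - 2.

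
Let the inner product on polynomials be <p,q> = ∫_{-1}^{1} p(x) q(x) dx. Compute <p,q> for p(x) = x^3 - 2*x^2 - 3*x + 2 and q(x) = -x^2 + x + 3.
<p,q> = 88/15

Expand the product: p(x)·q(x) = -x^5 + 3*x^4 + 4*x^3 - 11*x^2 - 7*x + 6.
∫_{-1}^{1} of each monomial x^k gives [2/(k+1) if k even, 0 if k odd]. Integrating term-by-term (or equivalently evaluating the antiderivative F(x) = -x^6/6 + 3*x^5/5 + x^4 - 11*x^3/3 - 7*x^2/2 + 6*x at the endpoints):
  F(1) − F(−1) = 4/15 − (-28/5) = 88/15.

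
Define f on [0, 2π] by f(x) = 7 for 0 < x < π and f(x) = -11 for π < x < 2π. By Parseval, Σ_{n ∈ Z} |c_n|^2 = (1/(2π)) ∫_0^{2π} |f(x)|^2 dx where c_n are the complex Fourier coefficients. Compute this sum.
Σ |c_n|^2 = 85

Parseval equates the L^2 energy of f (normalised by 1/(2π)) with the ℓ^2 sum of its Fourier coefficients: (1/(2π)) ∫_0^{2π} |f|^2 = Σ |c_n|^2.
Compute the left side: (1/(2π)) [∫_0^π 7^2 dx + ∫_π^{2π} (-11)^2 dx] = (1/(2π)) · (49π + 121π) = (49 + 121)/2 = 85.
So Σ_{n ∈ Z} |c_n|^2 = 85.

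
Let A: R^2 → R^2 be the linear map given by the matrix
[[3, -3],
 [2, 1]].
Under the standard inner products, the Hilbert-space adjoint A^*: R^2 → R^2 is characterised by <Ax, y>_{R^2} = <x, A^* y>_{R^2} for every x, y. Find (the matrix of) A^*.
A^* = A^T =
[[3, 2],
 [-3, 1]]

For real matrices with standard dot products, the defining identity <Ax, y> = <x, A^* y> gives (Ax)^T y = x^T (A^*) y, i.e. x^T A^T y = x^T (A^*) y. Since this holds for all x, y, we must have A^* = A^T. Therefore
A^* =
[[3, 2],
 [-3, 1]].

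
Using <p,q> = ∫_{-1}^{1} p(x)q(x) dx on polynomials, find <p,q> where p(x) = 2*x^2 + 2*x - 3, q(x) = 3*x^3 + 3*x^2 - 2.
<p,q> = 122/15

Expand the product: p(x)·q(x) = 6*x^5 + 12*x^4 - 3*x^3 - 13*x^2 - 4*x + 6.
∫_{-1}^{1} of each monomial x^k gives [2/(k+1) if k even, 0 if k odd]. Integrating term-by-term (or equivalently evaluating the antiderivative F(x) = x^6 + 12*x^5/5 - 3*x^4/4 - 13*x^3/3 - 2*x^2 + 6*x at the endpoints):
  F(1) − F(−1) = 139/60 − (-349/60) = 122/15.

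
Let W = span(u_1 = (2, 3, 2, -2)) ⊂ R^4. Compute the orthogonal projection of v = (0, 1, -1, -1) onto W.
proj_W(v) = (2/7, 3/7, 2/7, -2/7)

Set up U = [u_1 | ... | u_1] ∈ R^(4×1). The projector onto W = col(U) is P = U (U^T U)^(-1) U^T.
Compute U^T U =
  [21],
and U^T v = (3).
Solve U^T U · c = U^T v for the coefficients: c = (1/7). The projection is proj_W(v) = U c.
Check: (v - proj_W(v)) · u_1 = 0  (should be 0).
Result: proj_W(v) = (2/7, 3/7, 2/7, -2/7).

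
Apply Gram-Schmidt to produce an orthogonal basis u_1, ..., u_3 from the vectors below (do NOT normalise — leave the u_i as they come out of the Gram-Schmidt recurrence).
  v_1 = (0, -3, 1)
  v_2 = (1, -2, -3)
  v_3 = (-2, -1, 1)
Orthogonal basis:
  u_1 = (0, -3, 1)
  u_2 = (1, -11/10, -33/10)
  u_3 = (-220/131, -20/131, -60/131)

Apply the Gram-Schmidt recurrence
  u_1 = v_1
  u_i = v_i − Σ_{j<i} ((v_i · u_j) / (u_j · u_j)) · u_j.

Step by step this gives:
  u_1 = (0, -3, 1)
  u_2 = (1, -11/10, -33/10)
  u_3 = (-220/131, -20/131, -60/131)

Orthogonality check:
  u_2 · u_1 = 0 (should be 0)
  u_3 · u_1 = 0 (should be 0)
  u_3 · u_2 = 0 (should be 0)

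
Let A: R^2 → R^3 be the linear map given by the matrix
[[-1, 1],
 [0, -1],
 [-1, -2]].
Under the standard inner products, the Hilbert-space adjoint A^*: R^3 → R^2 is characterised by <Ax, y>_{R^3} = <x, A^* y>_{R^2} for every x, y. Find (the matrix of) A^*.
A^* = A^T =
[[-1, 0, -1],
 [1, -1, -2]]

For real matrices with standard dot products, the defining identity <Ax, y> = <x, A^* y> gives (Ax)^T y = x^T (A^*) y, i.e. x^T A^T y = x^T (A^*) y. Since this holds for all x, y, we must have A^* = A^T. Therefore
A^* =
[[-1, 0, -1],
 [1, -1, -2]].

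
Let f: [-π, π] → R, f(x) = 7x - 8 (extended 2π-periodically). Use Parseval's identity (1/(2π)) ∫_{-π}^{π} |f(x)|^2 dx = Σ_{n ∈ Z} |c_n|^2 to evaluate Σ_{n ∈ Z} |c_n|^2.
Σ |c_n|^2 = 49π^2/3 + 64

Expand and integrate term by term over [-π, π]:
  ∫ (7x)^2 dx = 49·(2π^3/3); ∫ 2·7·(-8)·x dx = 0 (odd integrand); ∫ (-8)^2 dx = 64·2π.
So (1/(2π)) ∫_{-π}^{π} (7x - 8)^2 dx = 49π^2/3 + 64 = 49π^2/3 + 64.
Parseval ⇒ Σ |c_n|^2 = 49π^2/3 + 64.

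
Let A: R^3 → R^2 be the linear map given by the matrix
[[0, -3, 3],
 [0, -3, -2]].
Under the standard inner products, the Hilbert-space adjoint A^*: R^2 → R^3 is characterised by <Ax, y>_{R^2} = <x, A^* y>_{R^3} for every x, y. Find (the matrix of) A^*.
A^* = A^T =
[[0, 0],
 [-3, -3],
 [3, -2]]

For real matrices with standard dot products, the defining identity <Ax, y> = <x, A^* y> gives (Ax)^T y = x^T (A^*) y, i.e. x^T A^T y = x^T (A^*) y. Since this holds for all x, y, we must have A^* = A^T. Therefore
A^* =
[[0, 0],
 [-3, -3],
 [3, -2]].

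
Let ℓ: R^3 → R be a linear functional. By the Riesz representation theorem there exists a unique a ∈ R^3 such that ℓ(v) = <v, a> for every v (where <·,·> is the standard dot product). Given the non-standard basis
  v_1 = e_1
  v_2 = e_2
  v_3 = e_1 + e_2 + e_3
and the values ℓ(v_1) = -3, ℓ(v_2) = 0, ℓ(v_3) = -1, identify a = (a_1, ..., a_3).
a = (-3, 0, 2)

Write a = (a_1, ..., a_3) in the standard basis. For each basis vector v_i, ℓ(v_i) = <v_i, a> is a linear equation in the a_j's. Collect the n equations into a matrix system V a = ℓ, where row i of V is v_i (expressed in the standard basis). Since V is invertible (lower-triangular with 1s on the diagonal, up to permutation), solve by back-substitution:
  V =
[[1, 0, 0],
 [0, 1, 0],
 [1, 1, 1]]
  V a = (-3, 0, -1)
Solving gives a = (-3, 0, 2).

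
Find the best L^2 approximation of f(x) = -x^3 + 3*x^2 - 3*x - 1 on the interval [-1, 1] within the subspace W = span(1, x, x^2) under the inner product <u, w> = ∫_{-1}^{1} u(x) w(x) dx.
g(x) = 3*x^2 - 18*x/5 - 1

The best approximation g ∈ W is the orthogonal projection of f onto W. Writing g = a_0 + a_1 x + a_2 x^2, the coefficients solve the normal equations G · a = b where
  G_{ij} = <φ_i, φ_j> and b_i = <f, φ_i>, with φ_0 = 1, φ_1 = x, φ_2 = x^2.
G =
  [2, 0, 2/3]
  [0, 2/3, 0]
  [2/3, 0, 2/5],
b = (0, -12/5, 8/15).
Solving gives a_0 = -1, a_1 = -18/5, a_2 = 3, so
  g(x) = 3*x^2 - 18*x/5 - 1.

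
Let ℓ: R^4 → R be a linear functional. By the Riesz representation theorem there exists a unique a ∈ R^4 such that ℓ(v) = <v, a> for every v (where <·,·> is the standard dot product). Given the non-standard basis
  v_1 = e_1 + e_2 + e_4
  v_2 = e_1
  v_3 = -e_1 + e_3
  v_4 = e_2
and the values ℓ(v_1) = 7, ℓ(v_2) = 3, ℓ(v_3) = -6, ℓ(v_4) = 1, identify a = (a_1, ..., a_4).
a = (3, 1, -3, 3)

Write a = (a_1, ..., a_4) in the standard basis. For each basis vector v_i, ℓ(v_i) = <v_i, a> is a linear equation in the a_j's. Collect the n equations into a matrix system V a = ℓ, where row i of V is v_i (expressed in the standard basis). Since V is invertible (lower-triangular with 1s on the diagonal, up to permutation), solve by back-substitution:
  V =
[[1, 1, 0, 1],
 [1, 0, 0, 0],
 [-1, 0, 1, 0],
 [0, 1, 0, 0]]
  V a = (7, 3, -6, 1)
Solving gives a = (3, 1, -3, 3).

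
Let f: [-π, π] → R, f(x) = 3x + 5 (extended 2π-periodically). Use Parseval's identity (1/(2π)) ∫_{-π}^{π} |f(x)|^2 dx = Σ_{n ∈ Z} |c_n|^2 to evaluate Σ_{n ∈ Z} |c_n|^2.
Σ |c_n|^2 = 3π^2 + 25

Expand and integrate term by term over [-π, π]:
  ∫ (3x)^2 dx = 9·(2π^3/3); ∫ 2·3·(5)·x dx = 0 (odd integrand); ∫ 5^2 dx = 25·2π.
So (1/(2π)) ∫_{-π}^{π} (3x + 5)^2 dx = 9π^2/3 + 25 = 3π^2 + 25.
Parseval ⇒ Σ |c_n|^2 = 3π^2 + 25.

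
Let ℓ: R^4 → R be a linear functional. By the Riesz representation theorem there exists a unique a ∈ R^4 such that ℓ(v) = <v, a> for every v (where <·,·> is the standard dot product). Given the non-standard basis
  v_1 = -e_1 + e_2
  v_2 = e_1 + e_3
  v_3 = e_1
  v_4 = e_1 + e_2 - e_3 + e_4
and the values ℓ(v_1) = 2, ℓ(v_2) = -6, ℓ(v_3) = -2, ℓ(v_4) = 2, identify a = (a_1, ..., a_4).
a = (-2, 0, -4, 0)

Write a = (a_1, ..., a_4) in the standard basis. For each basis vector v_i, ℓ(v_i) = <v_i, a> is a linear equation in the a_j's. Collect the n equations into a matrix system V a = ℓ, where row i of V is v_i (expressed in the standard basis). Since V is invertible (lower-triangular with 1s on the diagonal, up to permutation), solve by back-substitution:
  V =
[[-1, 1, 0, 0],
 [1, 0, 1, 0],
 [1, 0, 0, 0],
 [1, 1, -1, 1]]
  V a = (2, -6, -2, 2)
Solving gives a = (-2, 0, -4, 0).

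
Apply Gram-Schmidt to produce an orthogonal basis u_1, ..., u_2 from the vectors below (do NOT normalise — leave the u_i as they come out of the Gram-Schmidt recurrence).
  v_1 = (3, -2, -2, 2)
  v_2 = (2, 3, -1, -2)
Orthogonal basis:
  u_1 = (3, -2, -2, 2)
  u_2 = (16/7, 59/21, -25/21, -38/21)

Apply the Gram-Schmidt recurrence
  u_1 = v_1
  u_i = v_i − Σ_{j<i} ((v_i · u_j) / (u_j · u_j)) · u_j.

Step by step this gives:
  u_1 = (3, -2, -2, 2)
  u_2 = (16/7, 59/21, -25/21, -38/21)

Orthogonality check:
  u_2 · u_1 = 0 (should be 0)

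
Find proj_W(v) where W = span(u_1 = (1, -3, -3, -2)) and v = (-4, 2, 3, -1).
proj_W(v) = (-17/23, 51/23, 51/23, 34/23)

Set up U = [u_1 | ... | u_1] ∈ R^(4×1). The projector onto W = col(U) is P = U (U^T U)^(-1) U^T.
Compute U^T U =
  [23],
and U^T v = (-17).
Solve U^T U · c = U^T v for the coefficients: c = (-17/23). The projection is proj_W(v) = U c.
Check: (v - proj_W(v)) · u_1 = 0  (should be 0).
Result: proj_W(v) = (-17/23, 51/23, 51/23, 34/23).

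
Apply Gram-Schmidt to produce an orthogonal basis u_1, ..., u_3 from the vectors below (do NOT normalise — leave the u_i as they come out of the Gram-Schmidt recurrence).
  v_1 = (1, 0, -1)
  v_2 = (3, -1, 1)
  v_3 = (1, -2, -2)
Orthogonal basis:
  u_1 = (1, 0, -1)
  u_2 = (2, -1, 2)
  u_3 = (-1/2, -2, -1/2)

Apply the Gram-Schmidt recurrence
  u_1 = v_1
  u_i = v_i − Σ_{j<i} ((v_i · u_j) / (u_j · u_j)) · u_j.

Step by step this gives:
  u_1 = (1, 0, -1)
  u_2 = (2, -1, 2)
  u_3 = (-1/2, -2, -1/2)

Orthogonality check:
  u_2 · u_1 = 0 (should be 0)
  u_3 · u_1 = 0 (should be 0)
  u_3 · u_2 = 0 (should be 0)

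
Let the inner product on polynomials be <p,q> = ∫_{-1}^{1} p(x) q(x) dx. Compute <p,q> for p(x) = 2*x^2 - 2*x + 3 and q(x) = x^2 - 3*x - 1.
<p,q> = -8/15

Expand the product: p(x)·q(x) = 2*x^4 - 8*x^3 + 7*x^2 - 7*x - 3.
∫_{-1}^{1} of each monomial x^k gives [2/(k+1) if k even, 0 if k odd]. Integrating term-by-term (or equivalently evaluating the antiderivative F(x) = 2*x^5/5 - 2*x^4 + 7*x^3/3 - 7*x^2/2 - 3*x at the endpoints):
  F(1) − F(−1) = -173/30 − (-157/30) = -8/15.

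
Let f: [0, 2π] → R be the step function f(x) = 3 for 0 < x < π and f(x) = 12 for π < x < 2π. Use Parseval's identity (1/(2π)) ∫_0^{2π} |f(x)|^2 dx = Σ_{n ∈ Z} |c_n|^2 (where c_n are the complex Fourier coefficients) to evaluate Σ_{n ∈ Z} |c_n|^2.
Σ |c_n|^2 = 153/2

Parseval equates the L^2 energy of f (normalised by 1/(2π)) with the ℓ^2 sum of its Fourier coefficients: (1/(2π)) ∫_0^{2π} |f|^2 = Σ |c_n|^2.
Compute the left side: (1/(2π)) [∫_0^π 3^2 dx + ∫_π^{2π} 12^2 dx] = (1/(2π)) · (9π + 144π) = (9 + 144)/2 = 153/2.
So Σ_{n ∈ Z} |c_n|^2 = 153/2.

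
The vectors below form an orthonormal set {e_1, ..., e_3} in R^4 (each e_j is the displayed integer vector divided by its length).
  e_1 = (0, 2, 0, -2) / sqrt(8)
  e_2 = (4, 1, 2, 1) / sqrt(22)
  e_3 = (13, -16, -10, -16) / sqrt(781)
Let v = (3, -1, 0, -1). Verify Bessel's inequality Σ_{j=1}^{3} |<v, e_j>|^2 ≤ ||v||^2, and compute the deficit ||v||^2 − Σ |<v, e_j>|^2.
Σ |<v, e_j>|^2 = 11; ||v||^2 = 11; deficit = 0

Write each e_j = u_j / sqrt(<u_j, u_j>) where u_j is the displayed integer vector. Then <v, e_j> = <v, u_j> / sqrt(<u_j, u_j>), so |<v, e_j>|^2 = <v, u_j>^2 / <u_j, u_j>.
Coefficients: <v, e_1> = 0/sqrt(8), <v, e_2> = 10/sqrt(22), <v, e_3> = 71/sqrt(781).
Square and sum: Σ |<v, e_j>|^2 = 11.
Compute ||v||^2 = v·v = 11.
Deficit = 11 − 11 = 0 ≥ 0, confirming Bessel's inequality. (The deficit equals ||v − Σ <v,e_j> e_j||^2, the squared distance from v to span{e_j}.)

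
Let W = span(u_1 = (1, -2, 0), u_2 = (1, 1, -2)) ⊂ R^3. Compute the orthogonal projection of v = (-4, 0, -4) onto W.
proj_W(v) = (-4/29, 56/29, -32/29)

Set up U = [u_1 | ... | u_2] ∈ R^(3×2). The projector onto W = col(U) is P = U (U^T U)^(-1) U^T.
Compute U^T U =
  [5, -1]
  [-1, 6],
and U^T v = (-4, 4).
Solve U^T U · c = U^T v for the coefficients: c = (-20/29, 16/29). The projection is proj_W(v) = U c.
Check: (v - proj_W(v)) · u_1 = 0  (should be 0).
Check: (v - proj_W(v)) · u_2 = 0  (should be 0).
Result: proj_W(v) = (-4/29, 56/29, -32/29).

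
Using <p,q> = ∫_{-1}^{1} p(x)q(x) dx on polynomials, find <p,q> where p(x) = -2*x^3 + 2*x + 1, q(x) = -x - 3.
<p,q> = -98/15

Expand the product: p(x)·q(x) = 2*x^4 + 6*x^3 - 2*x^2 - 7*x - 3.
∫_{-1}^{1} of each monomial x^k gives [2/(k+1) if k even, 0 if k odd]. Integrating term-by-term (or equivalently evaluating the antiderivative F(x) = 2*x^5/5 + 3*x^4/2 - 2*x^3/3 - 7*x^2/2 - 3*x at the endpoints):
  F(1) − F(−1) = -79/15 − (19/15) = -98/15.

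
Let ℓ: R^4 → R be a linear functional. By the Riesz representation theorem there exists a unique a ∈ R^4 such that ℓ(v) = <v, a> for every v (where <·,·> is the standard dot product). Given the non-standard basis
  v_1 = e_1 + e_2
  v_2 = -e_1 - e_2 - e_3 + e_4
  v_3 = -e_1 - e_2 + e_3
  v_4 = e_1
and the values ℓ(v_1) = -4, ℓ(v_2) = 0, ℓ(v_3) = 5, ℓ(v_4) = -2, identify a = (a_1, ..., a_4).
a = (-2, -2, 1, -3)

Write a = (a_1, ..., a_4) in the standard basis. For each basis vector v_i, ℓ(v_i) = <v_i, a> is a linear equation in the a_j's. Collect the n equations into a matrix system V a = ℓ, where row i of V is v_i (expressed in the standard basis). Since V is invertible (lower-triangular with 1s on the diagonal, up to permutation), solve by back-substitution:
  V =
[[1, 1, 0, 0],
 [-1, -1, -1, 1],
 [-1, -1, 1, 0],
 [1, 0, 0, 0]]
  V a = (-4, 0, 5, -2)
Solving gives a = (-2, -2, 1, -3).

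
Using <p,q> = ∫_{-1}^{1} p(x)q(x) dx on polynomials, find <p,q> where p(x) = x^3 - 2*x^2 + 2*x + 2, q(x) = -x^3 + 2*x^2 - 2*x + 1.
<p,q> = -86/105

Expand the product: p(x)·q(x) = -x^6 + 4*x^5 - 8*x^4 + 7*x^3 - 2*x^2 - 2*x + 2.
∫_{-1}^{1} of each monomial x^k gives [2/(k+1) if k even, 0 if k odd]. Integrating term-by-term (or equivalently evaluating the antiderivative F(x) = -x^7/7 + 2*x^6/3 - 8*x^5/5 + 7*x^4/4 - 2*x^3/3 - x^2 + 2*x at the endpoints):
  F(1) − F(−1) = 141/140 − (767/420) = -86/105.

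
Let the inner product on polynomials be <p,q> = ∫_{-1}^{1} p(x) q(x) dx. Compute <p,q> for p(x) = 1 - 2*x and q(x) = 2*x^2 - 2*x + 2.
<p,q> = 8

Expand the product: p(x)·q(x) = -4*x^3 + 6*x^2 - 6*x + 2.
∫_{-1}^{1} of each monomial x^k gives [2/(k+1) if k even, 0 if k odd]. Integrating term-by-term (or equivalently evaluating the antiderivative F(x) = -x^4 + 2*x^3 - 3*x^2 + 2*x at the endpoints):
  F(1) − F(−1) = 0 − (-8) = 8.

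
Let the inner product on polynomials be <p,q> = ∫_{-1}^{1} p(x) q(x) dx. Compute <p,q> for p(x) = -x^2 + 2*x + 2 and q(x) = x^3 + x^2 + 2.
<p,q> = 42/5

Expand the product: p(x)·q(x) = -x^5 + x^4 + 4*x^3 + 4*x + 4.
∫_{-1}^{1} of each monomial x^k gives [2/(k+1) if k even, 0 if k odd]. Integrating term-by-term (or equivalently evaluating the antiderivative F(x) = -x^6/6 + x^5/5 + x^4 + 2*x^2 + 4*x at the endpoints):
  F(1) − F(−1) = 211/30 − (-41/30) = 42/5.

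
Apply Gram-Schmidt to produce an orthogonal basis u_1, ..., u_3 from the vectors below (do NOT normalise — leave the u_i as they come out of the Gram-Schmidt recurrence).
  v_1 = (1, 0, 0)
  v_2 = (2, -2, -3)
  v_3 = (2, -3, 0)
Orthogonal basis:
  u_1 = (1, 0, 0)
  u_2 = (0, -2, -3)
  u_3 = (0, -27/13, 18/13)

Apply the Gram-Schmidt recurrence
  u_1 = v_1
  u_i = v_i − Σ_{j<i} ((v_i · u_j) / (u_j · u_j)) · u_j.

Step by step this gives:
  u_1 = (1, 0, 0)
  u_2 = (0, -2, -3)
  u_3 = (0, -27/13, 18/13)

Orthogonality check:
  u_2 · u_1 = 0 (should be 0)
  u_3 · u_1 = 0 (should be 0)
  u_3 · u_2 = 0 (should be 0)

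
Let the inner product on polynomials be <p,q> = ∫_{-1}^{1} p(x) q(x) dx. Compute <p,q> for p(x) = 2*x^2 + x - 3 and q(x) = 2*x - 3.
<p,q> = 46/3

Expand the product: p(x)·q(x) = 4*x^3 - 4*x^2 - 9*x + 9.
∫_{-1}^{1} of each monomial x^k gives [2/(k+1) if k even, 0 if k odd]. Integrating term-by-term (or equivalently evaluating the antiderivative F(x) = x^4 - 4*x^3/3 - 9*x^2/2 + 9*x at the endpoints):
  F(1) − F(−1) = 25/6 − (-67/6) = 46/3.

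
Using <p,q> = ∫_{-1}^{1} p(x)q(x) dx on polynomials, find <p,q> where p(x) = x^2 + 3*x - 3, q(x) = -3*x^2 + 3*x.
<p,q> = 54/5

Expand the product: p(x)·q(x) = -3*x^4 - 6*x^3 + 18*x^2 - 9*x.
∫_{-1}^{1} of each monomial x^k gives [2/(k+1) if k even, 0 if k odd]. Integrating term-by-term (or equivalently evaluating the antiderivative F(x) = -3*x^5/5 - 3*x^4/2 + 6*x^3 - 9*x^2/2 at the endpoints):
  F(1) − F(−1) = -3/5 − (-57/5) = 54/5.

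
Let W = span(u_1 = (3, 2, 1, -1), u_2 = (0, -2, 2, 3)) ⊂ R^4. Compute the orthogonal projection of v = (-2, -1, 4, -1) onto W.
proj_W(v) = (-24/115, -106/115, 82/115, 143/115)

Set up U = [u_1 | ... | u_2] ∈ R^(4×2). The projector onto W = col(U) is P = U (U^T U)^(-1) U^T.
Compute U^T U =
  [15, -5]
  [-5, 17],
and U^T v = (-3, 7).
Solve U^T U · c = U^T v for the coefficients: c = (-8/115, 9/23). The projection is proj_W(v) = U c.
Check: (v - proj_W(v)) · u_1 = 0  (should be 0).
Check: (v - proj_W(v)) · u_2 = 0  (should be 0).
Result: proj_W(v) = (-24/115, -106/115, 82/115, 143/115).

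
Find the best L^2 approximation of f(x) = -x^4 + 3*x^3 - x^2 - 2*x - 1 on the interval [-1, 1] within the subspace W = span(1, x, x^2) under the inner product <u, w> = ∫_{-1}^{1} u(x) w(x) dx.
g(x) = -13*x^2/7 - x/5 - 32/35

The best approximation g ∈ W is the orthogonal projection of f onto W. Writing g = a_0 + a_1 x + a_2 x^2, the coefficients solve the normal equations G · a = b where
  G_{ij} = <φ_i, φ_j> and b_i = <f, φ_i>, with φ_0 = 1, φ_1 = x, φ_2 = x^2.
G =
  [2, 0, 2/3]
  [0, 2/3, 0]
  [2/3, 0, 2/5],
b = (-46/15, -2/15, -142/105).
Solving gives a_0 = -32/35, a_1 = -1/5, a_2 = -13/7, so
  g(x) = -13*x^2/7 - x/5 - 32/35.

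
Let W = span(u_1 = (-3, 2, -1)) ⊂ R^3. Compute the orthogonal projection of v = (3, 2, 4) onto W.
proj_W(v) = (27/14, -9/7, 9/14)

Set up U = [u_1 | ... | u_1] ∈ R^(3×1). The projector onto W = col(U) is P = U (U^T U)^(-1) U^T.
Compute U^T U =
  [14],
and U^T v = (-9).
Solve U^T U · c = U^T v for the coefficients: c = (-9/14). The projection is proj_W(v) = U c.
Check: (v - proj_W(v)) · u_1 = 0  (should be 0).
Result: proj_W(v) = (27/14, -9/7, 9/14).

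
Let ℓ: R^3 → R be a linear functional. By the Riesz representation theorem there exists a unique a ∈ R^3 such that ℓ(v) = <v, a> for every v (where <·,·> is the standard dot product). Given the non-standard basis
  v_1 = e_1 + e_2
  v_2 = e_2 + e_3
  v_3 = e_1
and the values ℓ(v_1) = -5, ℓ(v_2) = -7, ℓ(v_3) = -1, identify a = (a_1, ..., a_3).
a = (-1, -4, -3)

Write a = (a_1, ..., a_3) in the standard basis. For each basis vector v_i, ℓ(v_i) = <v_i, a> is a linear equation in the a_j's. Collect the n equations into a matrix system V a = ℓ, where row i of V is v_i (expressed in the standard basis). Since V is invertible (lower-triangular with 1s on the diagonal, up to permutation), solve by back-substitution:
  V =
[[1, 1, 0],
 [0, 1, 1],
 [1, 0, 0]]
  V a = (-5, -7, -1)
Solving gives a = (-1, -4, -3).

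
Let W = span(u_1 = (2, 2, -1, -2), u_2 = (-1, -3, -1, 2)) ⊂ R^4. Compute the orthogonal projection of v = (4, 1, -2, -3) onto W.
proj_W(v) = (243/74, 133/74, -102/37, -94/37)

Set up U = [u_1 | ... | u_2] ∈ R^(4×2). The projector onto W = col(U) is P = U (U^T U)^(-1) U^T.
Compute U^T U =
  [13, -11]
  [-11, 15],
and U^T v = (18, -11).
Solve U^T U · c = U^T v for the coefficients: c = (149/74, 55/74). The projection is proj_W(v) = U c.
Check: (v - proj_W(v)) · u_1 = 0  (should be 0).
Check: (v - proj_W(v)) · u_2 = 0  (should be 0).
Result: proj_W(v) = (243/74, 133/74, -102/37, -94/37).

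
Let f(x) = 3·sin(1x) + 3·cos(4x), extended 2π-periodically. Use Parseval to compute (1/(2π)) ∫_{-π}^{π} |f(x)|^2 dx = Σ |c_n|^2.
Σ |c_n|^2 = 9

Expand |f|^2 and use orthogonality of {sin(nx), cos(mx)} on [-π, π]:
  ∫_{-π}^{π} sin(nx)^2 dx = π, ∫ cos(mx)^2 dx = π, and cross terms integrate to 0.
So ∫_{-π}^{π} f(x)^2 dx = 3^2 · π + 3^2 · π = (9 + 9)π.
Divide by 2π: (9 + 9)/2 = 9.
By Parseval, this equals Σ |c_n|^2.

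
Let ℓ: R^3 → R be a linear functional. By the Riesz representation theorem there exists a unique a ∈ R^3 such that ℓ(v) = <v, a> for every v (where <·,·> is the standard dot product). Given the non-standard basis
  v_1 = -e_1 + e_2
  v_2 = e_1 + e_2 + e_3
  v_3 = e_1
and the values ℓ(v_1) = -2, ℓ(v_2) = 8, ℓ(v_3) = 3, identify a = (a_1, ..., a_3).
a = (3, 1, 4)

Write a = (a_1, ..., a_3) in the standard basis. For each basis vector v_i, ℓ(v_i) = <v_i, a> is a linear equation in the a_j's. Collect the n equations into a matrix system V a = ℓ, where row i of V is v_i (expressed in the standard basis). Since V is invertible (lower-triangular with 1s on the diagonal, up to permutation), solve by back-substitution:
  V =
[[-1, 1, 0],
 [1, 1, 1],
 [1, 0, 0]]
  V a = (-2, 8, 3)
Solving gives a = (3, 1, 4).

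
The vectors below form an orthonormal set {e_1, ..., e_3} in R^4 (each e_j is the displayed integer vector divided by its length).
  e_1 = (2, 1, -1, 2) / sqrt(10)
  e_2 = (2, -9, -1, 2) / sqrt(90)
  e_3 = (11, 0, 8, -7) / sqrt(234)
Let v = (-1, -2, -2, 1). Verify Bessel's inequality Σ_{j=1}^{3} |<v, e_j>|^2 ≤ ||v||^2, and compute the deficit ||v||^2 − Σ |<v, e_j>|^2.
Σ |<v, e_j>|^2 = 122/13; ||v||^2 = 10; deficit = 8/13

Write each e_j = u_j / sqrt(<u_j, u_j>) where u_j is the displayed integer vector. Then <v, e_j> = <v, u_j> / sqrt(<u_j, u_j>), so |<v, e_j>|^2 = <v, u_j>^2 / <u_j, u_j>.
Coefficients: <v, e_1> = 0/sqrt(10), <v, e_2> = 20/sqrt(90), <v, e_3> = -34/sqrt(234).
Square and sum: Σ |<v, e_j>|^2 = 122/13.
Compute ||v||^2 = v·v = 10.
Deficit = 10 − 122/13 = 8/13 ≥ 0, confirming Bessel's inequality. (The deficit equals ||v − Σ <v,e_j> e_j||^2, the squared distance from v to span{e_j}.)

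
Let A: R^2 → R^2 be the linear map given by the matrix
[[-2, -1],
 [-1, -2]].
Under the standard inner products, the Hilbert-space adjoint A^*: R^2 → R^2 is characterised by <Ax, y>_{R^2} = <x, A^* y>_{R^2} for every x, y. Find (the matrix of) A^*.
A^* = A^T =
[[-2, -1],
 [-1, -2]]

For real matrices with standard dot products, the defining identity <Ax, y> = <x, A^* y> gives (Ax)^T y = x^T (A^*) y, i.e. x^T A^T y = x^T (A^*) y. Since this holds for all x, y, we must have A^* = A^T. Therefore
A^* =
[[-2, -1],
 [-1, -2]].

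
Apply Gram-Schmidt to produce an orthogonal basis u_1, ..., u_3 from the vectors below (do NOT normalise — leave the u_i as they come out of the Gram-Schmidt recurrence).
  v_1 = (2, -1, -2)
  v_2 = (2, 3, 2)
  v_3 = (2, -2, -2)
Orthogonal basis:
  u_1 = (2, -1, -2)
  u_2 = (8/3, 8/3, 4/3)
  u_3 = (2/9, -4/9, 4/9)

Apply the Gram-Schmidt recurrence
  u_1 = v_1
  u_i = v_i − Σ_{j<i} ((v_i · u_j) / (u_j · u_j)) · u_j.

Step by step this gives:
  u_1 = (2, -1, -2)
  u_2 = (8/3, 8/3, 4/3)
  u_3 = (2/9, -4/9, 4/9)

Orthogonality check:
  u_2 · u_1 = 0 (should be 0)
  u_3 · u_1 = 0 (should be 0)
  u_3 · u_2 = 0 (should be 0)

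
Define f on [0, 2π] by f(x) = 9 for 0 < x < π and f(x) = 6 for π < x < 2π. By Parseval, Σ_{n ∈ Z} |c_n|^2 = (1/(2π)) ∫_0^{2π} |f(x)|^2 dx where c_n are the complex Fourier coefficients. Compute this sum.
Σ |c_n|^2 = 117/2

Parseval equates the L^2 energy of f (normalised by 1/(2π)) with the ℓ^2 sum of its Fourier coefficients: (1/(2π)) ∫_0^{2π} |f|^2 = Σ |c_n|^2.
Compute the left side: (1/(2π)) [∫_0^π 9^2 dx + ∫_π^{2π} 6^2 dx] = (1/(2π)) · (81π + 36π) = (81 + 36)/2 = 117/2.
So Σ_{n ∈ Z} |c_n|^2 = 117/2.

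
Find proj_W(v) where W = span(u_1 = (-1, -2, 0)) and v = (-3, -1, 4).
proj_W(v) = (-1, -2, 0)

Set up U = [u_1 | ... | u_1] ∈ R^(3×1). The projector onto W = col(U) is P = U (U^T U)^(-1) U^T.
Compute U^T U =
  [5],
and U^T v = (5).
Solve U^T U · c = U^T v for the coefficients: c = (1). The projection is proj_W(v) = U c.
Check: (v - proj_W(v)) · u_1 = 0  (should be 0).
Result: proj_W(v) = (-1, -2, 0).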